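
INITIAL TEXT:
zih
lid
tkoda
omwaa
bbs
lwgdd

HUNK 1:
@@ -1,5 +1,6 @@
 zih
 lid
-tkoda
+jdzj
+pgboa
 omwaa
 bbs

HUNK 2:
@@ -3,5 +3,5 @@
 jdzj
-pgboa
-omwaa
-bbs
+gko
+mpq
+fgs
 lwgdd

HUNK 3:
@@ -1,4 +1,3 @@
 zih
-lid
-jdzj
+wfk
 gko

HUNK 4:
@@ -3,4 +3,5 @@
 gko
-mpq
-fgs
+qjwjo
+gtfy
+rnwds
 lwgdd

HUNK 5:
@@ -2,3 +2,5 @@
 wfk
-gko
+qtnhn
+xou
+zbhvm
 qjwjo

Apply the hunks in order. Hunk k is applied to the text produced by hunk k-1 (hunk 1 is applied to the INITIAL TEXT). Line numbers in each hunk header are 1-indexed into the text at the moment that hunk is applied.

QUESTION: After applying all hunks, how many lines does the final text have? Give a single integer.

Answer: 9

Derivation:
Hunk 1: at line 1 remove [tkoda] add [jdzj,pgboa] -> 7 lines: zih lid jdzj pgboa omwaa bbs lwgdd
Hunk 2: at line 3 remove [pgboa,omwaa,bbs] add [gko,mpq,fgs] -> 7 lines: zih lid jdzj gko mpq fgs lwgdd
Hunk 3: at line 1 remove [lid,jdzj] add [wfk] -> 6 lines: zih wfk gko mpq fgs lwgdd
Hunk 4: at line 3 remove [mpq,fgs] add [qjwjo,gtfy,rnwds] -> 7 lines: zih wfk gko qjwjo gtfy rnwds lwgdd
Hunk 5: at line 2 remove [gko] add [qtnhn,xou,zbhvm] -> 9 lines: zih wfk qtnhn xou zbhvm qjwjo gtfy rnwds lwgdd
Final line count: 9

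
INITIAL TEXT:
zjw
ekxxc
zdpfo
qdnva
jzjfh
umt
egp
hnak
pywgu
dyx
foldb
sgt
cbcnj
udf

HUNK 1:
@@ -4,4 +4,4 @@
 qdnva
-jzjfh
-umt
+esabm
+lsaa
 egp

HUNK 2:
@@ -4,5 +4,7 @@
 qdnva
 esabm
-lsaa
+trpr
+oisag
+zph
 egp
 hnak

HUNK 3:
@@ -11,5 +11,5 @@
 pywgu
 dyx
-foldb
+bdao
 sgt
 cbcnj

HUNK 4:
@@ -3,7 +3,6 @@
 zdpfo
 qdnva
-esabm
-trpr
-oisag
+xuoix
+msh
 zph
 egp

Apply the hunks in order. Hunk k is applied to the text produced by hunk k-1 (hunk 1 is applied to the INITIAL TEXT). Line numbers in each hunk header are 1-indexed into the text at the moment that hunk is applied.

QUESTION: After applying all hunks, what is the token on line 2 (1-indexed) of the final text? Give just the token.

Hunk 1: at line 4 remove [jzjfh,umt] add [esabm,lsaa] -> 14 lines: zjw ekxxc zdpfo qdnva esabm lsaa egp hnak pywgu dyx foldb sgt cbcnj udf
Hunk 2: at line 4 remove [lsaa] add [trpr,oisag,zph] -> 16 lines: zjw ekxxc zdpfo qdnva esabm trpr oisag zph egp hnak pywgu dyx foldb sgt cbcnj udf
Hunk 3: at line 11 remove [foldb] add [bdao] -> 16 lines: zjw ekxxc zdpfo qdnva esabm trpr oisag zph egp hnak pywgu dyx bdao sgt cbcnj udf
Hunk 4: at line 3 remove [esabm,trpr,oisag] add [xuoix,msh] -> 15 lines: zjw ekxxc zdpfo qdnva xuoix msh zph egp hnak pywgu dyx bdao sgt cbcnj udf
Final line 2: ekxxc

Answer: ekxxc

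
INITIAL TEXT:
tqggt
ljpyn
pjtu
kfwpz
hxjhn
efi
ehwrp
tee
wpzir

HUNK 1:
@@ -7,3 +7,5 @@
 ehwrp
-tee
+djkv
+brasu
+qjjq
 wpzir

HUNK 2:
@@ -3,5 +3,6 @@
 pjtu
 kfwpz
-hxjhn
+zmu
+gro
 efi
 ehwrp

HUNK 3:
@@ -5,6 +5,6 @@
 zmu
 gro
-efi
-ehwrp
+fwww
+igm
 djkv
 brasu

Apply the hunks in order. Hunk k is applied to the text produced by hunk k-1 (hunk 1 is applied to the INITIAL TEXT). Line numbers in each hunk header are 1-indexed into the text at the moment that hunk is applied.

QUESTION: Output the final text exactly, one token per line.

Hunk 1: at line 7 remove [tee] add [djkv,brasu,qjjq] -> 11 lines: tqggt ljpyn pjtu kfwpz hxjhn efi ehwrp djkv brasu qjjq wpzir
Hunk 2: at line 3 remove [hxjhn] add [zmu,gro] -> 12 lines: tqggt ljpyn pjtu kfwpz zmu gro efi ehwrp djkv brasu qjjq wpzir
Hunk 3: at line 5 remove [efi,ehwrp] add [fwww,igm] -> 12 lines: tqggt ljpyn pjtu kfwpz zmu gro fwww igm djkv brasu qjjq wpzir

Answer: tqggt
ljpyn
pjtu
kfwpz
zmu
gro
fwww
igm
djkv
brasu
qjjq
wpzir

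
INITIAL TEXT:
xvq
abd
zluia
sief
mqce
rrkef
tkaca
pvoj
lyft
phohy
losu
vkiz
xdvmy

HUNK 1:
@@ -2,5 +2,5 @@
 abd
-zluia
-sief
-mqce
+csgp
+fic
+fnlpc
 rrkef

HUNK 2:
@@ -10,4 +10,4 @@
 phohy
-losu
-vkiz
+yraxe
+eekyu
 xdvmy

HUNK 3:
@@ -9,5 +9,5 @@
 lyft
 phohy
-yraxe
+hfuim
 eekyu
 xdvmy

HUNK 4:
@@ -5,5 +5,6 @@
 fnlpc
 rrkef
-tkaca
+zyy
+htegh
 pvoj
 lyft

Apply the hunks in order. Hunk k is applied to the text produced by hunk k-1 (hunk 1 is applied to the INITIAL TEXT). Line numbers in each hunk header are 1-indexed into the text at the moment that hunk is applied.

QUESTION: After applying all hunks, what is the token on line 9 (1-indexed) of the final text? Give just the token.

Hunk 1: at line 2 remove [zluia,sief,mqce] add [csgp,fic,fnlpc] -> 13 lines: xvq abd csgp fic fnlpc rrkef tkaca pvoj lyft phohy losu vkiz xdvmy
Hunk 2: at line 10 remove [losu,vkiz] add [yraxe,eekyu] -> 13 lines: xvq abd csgp fic fnlpc rrkef tkaca pvoj lyft phohy yraxe eekyu xdvmy
Hunk 3: at line 9 remove [yraxe] add [hfuim] -> 13 lines: xvq abd csgp fic fnlpc rrkef tkaca pvoj lyft phohy hfuim eekyu xdvmy
Hunk 4: at line 5 remove [tkaca] add [zyy,htegh] -> 14 lines: xvq abd csgp fic fnlpc rrkef zyy htegh pvoj lyft phohy hfuim eekyu xdvmy
Final line 9: pvoj

Answer: pvoj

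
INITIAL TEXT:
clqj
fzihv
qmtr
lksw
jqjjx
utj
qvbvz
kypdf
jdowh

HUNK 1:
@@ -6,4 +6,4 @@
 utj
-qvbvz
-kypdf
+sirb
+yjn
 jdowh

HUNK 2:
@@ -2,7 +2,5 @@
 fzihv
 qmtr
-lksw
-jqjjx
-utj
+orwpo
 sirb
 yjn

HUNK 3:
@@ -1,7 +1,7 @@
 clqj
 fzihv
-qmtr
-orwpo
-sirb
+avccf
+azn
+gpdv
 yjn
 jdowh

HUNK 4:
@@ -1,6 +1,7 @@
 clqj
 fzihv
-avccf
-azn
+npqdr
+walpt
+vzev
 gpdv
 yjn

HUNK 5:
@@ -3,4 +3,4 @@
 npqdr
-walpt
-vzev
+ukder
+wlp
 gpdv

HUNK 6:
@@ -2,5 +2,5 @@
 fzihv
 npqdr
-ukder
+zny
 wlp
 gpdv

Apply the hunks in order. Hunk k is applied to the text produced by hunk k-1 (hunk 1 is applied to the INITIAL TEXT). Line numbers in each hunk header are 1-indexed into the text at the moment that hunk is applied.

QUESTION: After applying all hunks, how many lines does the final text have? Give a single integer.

Answer: 8

Derivation:
Hunk 1: at line 6 remove [qvbvz,kypdf] add [sirb,yjn] -> 9 lines: clqj fzihv qmtr lksw jqjjx utj sirb yjn jdowh
Hunk 2: at line 2 remove [lksw,jqjjx,utj] add [orwpo] -> 7 lines: clqj fzihv qmtr orwpo sirb yjn jdowh
Hunk 3: at line 1 remove [qmtr,orwpo,sirb] add [avccf,azn,gpdv] -> 7 lines: clqj fzihv avccf azn gpdv yjn jdowh
Hunk 4: at line 1 remove [avccf,azn] add [npqdr,walpt,vzev] -> 8 lines: clqj fzihv npqdr walpt vzev gpdv yjn jdowh
Hunk 5: at line 3 remove [walpt,vzev] add [ukder,wlp] -> 8 lines: clqj fzihv npqdr ukder wlp gpdv yjn jdowh
Hunk 6: at line 2 remove [ukder] add [zny] -> 8 lines: clqj fzihv npqdr zny wlp gpdv yjn jdowh
Final line count: 8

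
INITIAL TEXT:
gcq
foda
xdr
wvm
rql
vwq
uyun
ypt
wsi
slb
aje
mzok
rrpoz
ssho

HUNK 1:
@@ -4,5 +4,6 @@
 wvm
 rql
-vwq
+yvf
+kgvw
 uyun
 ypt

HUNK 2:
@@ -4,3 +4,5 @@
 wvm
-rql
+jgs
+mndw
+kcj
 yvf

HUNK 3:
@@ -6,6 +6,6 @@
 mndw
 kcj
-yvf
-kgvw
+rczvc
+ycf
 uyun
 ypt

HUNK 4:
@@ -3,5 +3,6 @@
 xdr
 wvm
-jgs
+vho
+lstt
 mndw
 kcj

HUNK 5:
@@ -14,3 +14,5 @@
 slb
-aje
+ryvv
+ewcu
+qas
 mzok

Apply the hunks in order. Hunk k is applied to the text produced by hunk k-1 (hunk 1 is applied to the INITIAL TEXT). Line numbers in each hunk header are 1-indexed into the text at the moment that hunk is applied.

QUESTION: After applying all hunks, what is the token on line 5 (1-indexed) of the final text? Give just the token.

Answer: vho

Derivation:
Hunk 1: at line 4 remove [vwq] add [yvf,kgvw] -> 15 lines: gcq foda xdr wvm rql yvf kgvw uyun ypt wsi slb aje mzok rrpoz ssho
Hunk 2: at line 4 remove [rql] add [jgs,mndw,kcj] -> 17 lines: gcq foda xdr wvm jgs mndw kcj yvf kgvw uyun ypt wsi slb aje mzok rrpoz ssho
Hunk 3: at line 6 remove [yvf,kgvw] add [rczvc,ycf] -> 17 lines: gcq foda xdr wvm jgs mndw kcj rczvc ycf uyun ypt wsi slb aje mzok rrpoz ssho
Hunk 4: at line 3 remove [jgs] add [vho,lstt] -> 18 lines: gcq foda xdr wvm vho lstt mndw kcj rczvc ycf uyun ypt wsi slb aje mzok rrpoz ssho
Hunk 5: at line 14 remove [aje] add [ryvv,ewcu,qas] -> 20 lines: gcq foda xdr wvm vho lstt mndw kcj rczvc ycf uyun ypt wsi slb ryvv ewcu qas mzok rrpoz ssho
Final line 5: vho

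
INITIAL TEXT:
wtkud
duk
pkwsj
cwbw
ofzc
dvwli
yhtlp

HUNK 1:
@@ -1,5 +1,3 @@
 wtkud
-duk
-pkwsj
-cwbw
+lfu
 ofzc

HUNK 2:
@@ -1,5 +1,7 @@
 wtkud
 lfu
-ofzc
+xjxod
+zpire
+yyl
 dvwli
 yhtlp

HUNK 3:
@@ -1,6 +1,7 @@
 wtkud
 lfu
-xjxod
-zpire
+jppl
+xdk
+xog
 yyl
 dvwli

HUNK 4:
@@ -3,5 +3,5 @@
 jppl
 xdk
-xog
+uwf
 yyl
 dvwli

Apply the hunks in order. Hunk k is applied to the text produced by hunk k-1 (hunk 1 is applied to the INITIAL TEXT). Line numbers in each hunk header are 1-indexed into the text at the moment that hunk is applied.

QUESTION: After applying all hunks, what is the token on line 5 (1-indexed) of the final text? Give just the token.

Answer: uwf

Derivation:
Hunk 1: at line 1 remove [duk,pkwsj,cwbw] add [lfu] -> 5 lines: wtkud lfu ofzc dvwli yhtlp
Hunk 2: at line 1 remove [ofzc] add [xjxod,zpire,yyl] -> 7 lines: wtkud lfu xjxod zpire yyl dvwli yhtlp
Hunk 3: at line 1 remove [xjxod,zpire] add [jppl,xdk,xog] -> 8 lines: wtkud lfu jppl xdk xog yyl dvwli yhtlp
Hunk 4: at line 3 remove [xog] add [uwf] -> 8 lines: wtkud lfu jppl xdk uwf yyl dvwli yhtlp
Final line 5: uwf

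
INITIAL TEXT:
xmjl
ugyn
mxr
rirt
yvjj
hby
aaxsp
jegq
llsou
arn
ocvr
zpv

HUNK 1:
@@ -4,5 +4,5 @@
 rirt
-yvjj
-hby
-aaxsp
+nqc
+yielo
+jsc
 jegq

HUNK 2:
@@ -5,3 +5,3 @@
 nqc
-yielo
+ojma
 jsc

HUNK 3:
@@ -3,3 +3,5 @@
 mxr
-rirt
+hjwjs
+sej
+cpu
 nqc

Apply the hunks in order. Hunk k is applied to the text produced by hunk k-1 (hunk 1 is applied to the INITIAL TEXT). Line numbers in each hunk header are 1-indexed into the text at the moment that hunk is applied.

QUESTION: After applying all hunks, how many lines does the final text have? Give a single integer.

Answer: 14

Derivation:
Hunk 1: at line 4 remove [yvjj,hby,aaxsp] add [nqc,yielo,jsc] -> 12 lines: xmjl ugyn mxr rirt nqc yielo jsc jegq llsou arn ocvr zpv
Hunk 2: at line 5 remove [yielo] add [ojma] -> 12 lines: xmjl ugyn mxr rirt nqc ojma jsc jegq llsou arn ocvr zpv
Hunk 3: at line 3 remove [rirt] add [hjwjs,sej,cpu] -> 14 lines: xmjl ugyn mxr hjwjs sej cpu nqc ojma jsc jegq llsou arn ocvr zpv
Final line count: 14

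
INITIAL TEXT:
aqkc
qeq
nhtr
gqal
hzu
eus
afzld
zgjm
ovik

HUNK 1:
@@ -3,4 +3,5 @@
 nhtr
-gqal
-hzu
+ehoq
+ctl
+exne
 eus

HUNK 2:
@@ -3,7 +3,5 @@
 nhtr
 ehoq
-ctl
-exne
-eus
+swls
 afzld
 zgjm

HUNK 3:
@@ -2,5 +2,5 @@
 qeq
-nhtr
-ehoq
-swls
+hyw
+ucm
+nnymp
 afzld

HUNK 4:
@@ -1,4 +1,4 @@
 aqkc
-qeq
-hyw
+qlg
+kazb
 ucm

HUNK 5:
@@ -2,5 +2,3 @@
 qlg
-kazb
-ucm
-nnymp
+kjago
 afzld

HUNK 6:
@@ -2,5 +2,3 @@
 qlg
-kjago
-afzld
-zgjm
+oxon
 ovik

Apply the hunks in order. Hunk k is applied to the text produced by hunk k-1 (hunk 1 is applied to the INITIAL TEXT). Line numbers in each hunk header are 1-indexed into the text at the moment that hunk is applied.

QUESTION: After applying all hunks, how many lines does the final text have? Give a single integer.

Hunk 1: at line 3 remove [gqal,hzu] add [ehoq,ctl,exne] -> 10 lines: aqkc qeq nhtr ehoq ctl exne eus afzld zgjm ovik
Hunk 2: at line 3 remove [ctl,exne,eus] add [swls] -> 8 lines: aqkc qeq nhtr ehoq swls afzld zgjm ovik
Hunk 3: at line 2 remove [nhtr,ehoq,swls] add [hyw,ucm,nnymp] -> 8 lines: aqkc qeq hyw ucm nnymp afzld zgjm ovik
Hunk 4: at line 1 remove [qeq,hyw] add [qlg,kazb] -> 8 lines: aqkc qlg kazb ucm nnymp afzld zgjm ovik
Hunk 5: at line 2 remove [kazb,ucm,nnymp] add [kjago] -> 6 lines: aqkc qlg kjago afzld zgjm ovik
Hunk 6: at line 2 remove [kjago,afzld,zgjm] add [oxon] -> 4 lines: aqkc qlg oxon ovik
Final line count: 4

Answer: 4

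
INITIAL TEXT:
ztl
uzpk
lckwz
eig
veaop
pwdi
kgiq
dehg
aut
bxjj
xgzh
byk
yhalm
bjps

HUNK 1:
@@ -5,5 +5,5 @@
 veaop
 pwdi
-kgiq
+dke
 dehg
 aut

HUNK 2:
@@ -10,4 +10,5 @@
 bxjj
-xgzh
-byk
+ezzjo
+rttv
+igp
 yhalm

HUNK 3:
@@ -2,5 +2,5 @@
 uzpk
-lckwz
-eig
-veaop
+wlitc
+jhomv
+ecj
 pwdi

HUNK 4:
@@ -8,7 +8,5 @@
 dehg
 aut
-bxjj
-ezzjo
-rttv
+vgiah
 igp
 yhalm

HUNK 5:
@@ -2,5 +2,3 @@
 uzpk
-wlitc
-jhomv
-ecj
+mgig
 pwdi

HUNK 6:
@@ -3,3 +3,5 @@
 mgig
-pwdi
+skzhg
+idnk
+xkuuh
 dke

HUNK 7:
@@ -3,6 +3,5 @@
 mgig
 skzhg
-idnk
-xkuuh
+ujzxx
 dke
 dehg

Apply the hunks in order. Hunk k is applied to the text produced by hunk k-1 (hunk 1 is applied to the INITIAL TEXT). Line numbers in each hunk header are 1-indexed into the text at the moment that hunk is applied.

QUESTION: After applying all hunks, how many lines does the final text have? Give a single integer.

Hunk 1: at line 5 remove [kgiq] add [dke] -> 14 lines: ztl uzpk lckwz eig veaop pwdi dke dehg aut bxjj xgzh byk yhalm bjps
Hunk 2: at line 10 remove [xgzh,byk] add [ezzjo,rttv,igp] -> 15 lines: ztl uzpk lckwz eig veaop pwdi dke dehg aut bxjj ezzjo rttv igp yhalm bjps
Hunk 3: at line 2 remove [lckwz,eig,veaop] add [wlitc,jhomv,ecj] -> 15 lines: ztl uzpk wlitc jhomv ecj pwdi dke dehg aut bxjj ezzjo rttv igp yhalm bjps
Hunk 4: at line 8 remove [bxjj,ezzjo,rttv] add [vgiah] -> 13 lines: ztl uzpk wlitc jhomv ecj pwdi dke dehg aut vgiah igp yhalm bjps
Hunk 5: at line 2 remove [wlitc,jhomv,ecj] add [mgig] -> 11 lines: ztl uzpk mgig pwdi dke dehg aut vgiah igp yhalm bjps
Hunk 6: at line 3 remove [pwdi] add [skzhg,idnk,xkuuh] -> 13 lines: ztl uzpk mgig skzhg idnk xkuuh dke dehg aut vgiah igp yhalm bjps
Hunk 7: at line 3 remove [idnk,xkuuh] add [ujzxx] -> 12 lines: ztl uzpk mgig skzhg ujzxx dke dehg aut vgiah igp yhalm bjps
Final line count: 12

Answer: 12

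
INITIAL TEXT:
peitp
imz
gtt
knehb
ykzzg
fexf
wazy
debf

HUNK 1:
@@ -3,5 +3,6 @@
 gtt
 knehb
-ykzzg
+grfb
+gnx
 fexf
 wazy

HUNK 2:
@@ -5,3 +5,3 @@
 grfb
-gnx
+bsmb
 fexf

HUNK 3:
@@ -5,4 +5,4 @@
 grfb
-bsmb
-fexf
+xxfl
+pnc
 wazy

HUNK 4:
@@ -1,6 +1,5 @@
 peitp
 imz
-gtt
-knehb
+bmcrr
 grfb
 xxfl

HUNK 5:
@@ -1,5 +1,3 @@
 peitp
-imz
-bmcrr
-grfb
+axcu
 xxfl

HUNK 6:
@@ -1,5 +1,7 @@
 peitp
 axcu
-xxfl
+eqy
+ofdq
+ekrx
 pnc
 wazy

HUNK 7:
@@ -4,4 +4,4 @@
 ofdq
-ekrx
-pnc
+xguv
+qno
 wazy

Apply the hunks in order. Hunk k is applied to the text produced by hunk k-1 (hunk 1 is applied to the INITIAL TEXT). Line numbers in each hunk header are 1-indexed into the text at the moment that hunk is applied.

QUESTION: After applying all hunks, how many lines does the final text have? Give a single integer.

Answer: 8

Derivation:
Hunk 1: at line 3 remove [ykzzg] add [grfb,gnx] -> 9 lines: peitp imz gtt knehb grfb gnx fexf wazy debf
Hunk 2: at line 5 remove [gnx] add [bsmb] -> 9 lines: peitp imz gtt knehb grfb bsmb fexf wazy debf
Hunk 3: at line 5 remove [bsmb,fexf] add [xxfl,pnc] -> 9 lines: peitp imz gtt knehb grfb xxfl pnc wazy debf
Hunk 4: at line 1 remove [gtt,knehb] add [bmcrr] -> 8 lines: peitp imz bmcrr grfb xxfl pnc wazy debf
Hunk 5: at line 1 remove [imz,bmcrr,grfb] add [axcu] -> 6 lines: peitp axcu xxfl pnc wazy debf
Hunk 6: at line 1 remove [xxfl] add [eqy,ofdq,ekrx] -> 8 lines: peitp axcu eqy ofdq ekrx pnc wazy debf
Hunk 7: at line 4 remove [ekrx,pnc] add [xguv,qno] -> 8 lines: peitp axcu eqy ofdq xguv qno wazy debf
Final line count: 8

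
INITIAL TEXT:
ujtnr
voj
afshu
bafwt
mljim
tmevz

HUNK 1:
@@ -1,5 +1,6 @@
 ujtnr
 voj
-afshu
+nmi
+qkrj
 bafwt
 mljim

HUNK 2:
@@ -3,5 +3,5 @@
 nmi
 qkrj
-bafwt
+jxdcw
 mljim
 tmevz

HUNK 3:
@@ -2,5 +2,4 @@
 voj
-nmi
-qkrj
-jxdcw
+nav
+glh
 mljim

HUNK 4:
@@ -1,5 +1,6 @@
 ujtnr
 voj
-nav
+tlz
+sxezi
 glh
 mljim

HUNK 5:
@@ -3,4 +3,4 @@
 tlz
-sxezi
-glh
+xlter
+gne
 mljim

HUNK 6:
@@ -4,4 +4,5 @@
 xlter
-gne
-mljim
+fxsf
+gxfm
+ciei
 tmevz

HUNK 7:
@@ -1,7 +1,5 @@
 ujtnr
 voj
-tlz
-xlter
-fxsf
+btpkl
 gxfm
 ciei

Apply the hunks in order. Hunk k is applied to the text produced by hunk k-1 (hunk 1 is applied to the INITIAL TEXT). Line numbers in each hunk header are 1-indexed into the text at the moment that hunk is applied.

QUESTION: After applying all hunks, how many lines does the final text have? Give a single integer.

Answer: 6

Derivation:
Hunk 1: at line 1 remove [afshu] add [nmi,qkrj] -> 7 lines: ujtnr voj nmi qkrj bafwt mljim tmevz
Hunk 2: at line 3 remove [bafwt] add [jxdcw] -> 7 lines: ujtnr voj nmi qkrj jxdcw mljim tmevz
Hunk 3: at line 2 remove [nmi,qkrj,jxdcw] add [nav,glh] -> 6 lines: ujtnr voj nav glh mljim tmevz
Hunk 4: at line 1 remove [nav] add [tlz,sxezi] -> 7 lines: ujtnr voj tlz sxezi glh mljim tmevz
Hunk 5: at line 3 remove [sxezi,glh] add [xlter,gne] -> 7 lines: ujtnr voj tlz xlter gne mljim tmevz
Hunk 6: at line 4 remove [gne,mljim] add [fxsf,gxfm,ciei] -> 8 lines: ujtnr voj tlz xlter fxsf gxfm ciei tmevz
Hunk 7: at line 1 remove [tlz,xlter,fxsf] add [btpkl] -> 6 lines: ujtnr voj btpkl gxfm ciei tmevz
Final line count: 6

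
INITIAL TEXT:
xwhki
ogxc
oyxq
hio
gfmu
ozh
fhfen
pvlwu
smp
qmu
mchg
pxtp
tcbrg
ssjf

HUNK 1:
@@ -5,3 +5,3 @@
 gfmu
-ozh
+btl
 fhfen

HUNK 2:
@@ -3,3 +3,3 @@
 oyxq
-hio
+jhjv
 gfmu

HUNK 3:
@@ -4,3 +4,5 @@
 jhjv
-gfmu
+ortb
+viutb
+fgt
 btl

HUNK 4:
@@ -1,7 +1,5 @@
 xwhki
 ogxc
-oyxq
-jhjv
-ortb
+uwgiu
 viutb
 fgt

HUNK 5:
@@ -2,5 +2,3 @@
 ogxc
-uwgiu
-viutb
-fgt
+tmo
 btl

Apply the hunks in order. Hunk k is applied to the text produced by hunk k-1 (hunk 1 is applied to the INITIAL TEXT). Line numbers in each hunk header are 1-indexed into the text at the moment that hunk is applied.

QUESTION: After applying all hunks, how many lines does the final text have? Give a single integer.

Answer: 12

Derivation:
Hunk 1: at line 5 remove [ozh] add [btl] -> 14 lines: xwhki ogxc oyxq hio gfmu btl fhfen pvlwu smp qmu mchg pxtp tcbrg ssjf
Hunk 2: at line 3 remove [hio] add [jhjv] -> 14 lines: xwhki ogxc oyxq jhjv gfmu btl fhfen pvlwu smp qmu mchg pxtp tcbrg ssjf
Hunk 3: at line 4 remove [gfmu] add [ortb,viutb,fgt] -> 16 lines: xwhki ogxc oyxq jhjv ortb viutb fgt btl fhfen pvlwu smp qmu mchg pxtp tcbrg ssjf
Hunk 4: at line 1 remove [oyxq,jhjv,ortb] add [uwgiu] -> 14 lines: xwhki ogxc uwgiu viutb fgt btl fhfen pvlwu smp qmu mchg pxtp tcbrg ssjf
Hunk 5: at line 2 remove [uwgiu,viutb,fgt] add [tmo] -> 12 lines: xwhki ogxc tmo btl fhfen pvlwu smp qmu mchg pxtp tcbrg ssjf
Final line count: 12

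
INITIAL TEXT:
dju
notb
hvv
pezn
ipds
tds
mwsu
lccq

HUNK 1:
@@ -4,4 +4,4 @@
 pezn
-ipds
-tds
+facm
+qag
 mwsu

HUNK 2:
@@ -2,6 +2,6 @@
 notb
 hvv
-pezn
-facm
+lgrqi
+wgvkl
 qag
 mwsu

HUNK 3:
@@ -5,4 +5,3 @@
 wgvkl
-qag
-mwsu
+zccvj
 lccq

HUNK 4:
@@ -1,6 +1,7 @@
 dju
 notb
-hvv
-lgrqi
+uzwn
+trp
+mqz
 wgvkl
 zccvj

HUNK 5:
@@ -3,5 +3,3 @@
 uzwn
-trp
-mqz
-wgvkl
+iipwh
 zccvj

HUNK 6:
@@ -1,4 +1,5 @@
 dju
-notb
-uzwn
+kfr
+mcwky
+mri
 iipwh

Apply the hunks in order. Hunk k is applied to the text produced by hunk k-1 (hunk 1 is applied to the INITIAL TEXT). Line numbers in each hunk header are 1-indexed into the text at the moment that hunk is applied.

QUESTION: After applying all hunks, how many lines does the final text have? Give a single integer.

Hunk 1: at line 4 remove [ipds,tds] add [facm,qag] -> 8 lines: dju notb hvv pezn facm qag mwsu lccq
Hunk 2: at line 2 remove [pezn,facm] add [lgrqi,wgvkl] -> 8 lines: dju notb hvv lgrqi wgvkl qag mwsu lccq
Hunk 3: at line 5 remove [qag,mwsu] add [zccvj] -> 7 lines: dju notb hvv lgrqi wgvkl zccvj lccq
Hunk 4: at line 1 remove [hvv,lgrqi] add [uzwn,trp,mqz] -> 8 lines: dju notb uzwn trp mqz wgvkl zccvj lccq
Hunk 5: at line 3 remove [trp,mqz,wgvkl] add [iipwh] -> 6 lines: dju notb uzwn iipwh zccvj lccq
Hunk 6: at line 1 remove [notb,uzwn] add [kfr,mcwky,mri] -> 7 lines: dju kfr mcwky mri iipwh zccvj lccq
Final line count: 7

Answer: 7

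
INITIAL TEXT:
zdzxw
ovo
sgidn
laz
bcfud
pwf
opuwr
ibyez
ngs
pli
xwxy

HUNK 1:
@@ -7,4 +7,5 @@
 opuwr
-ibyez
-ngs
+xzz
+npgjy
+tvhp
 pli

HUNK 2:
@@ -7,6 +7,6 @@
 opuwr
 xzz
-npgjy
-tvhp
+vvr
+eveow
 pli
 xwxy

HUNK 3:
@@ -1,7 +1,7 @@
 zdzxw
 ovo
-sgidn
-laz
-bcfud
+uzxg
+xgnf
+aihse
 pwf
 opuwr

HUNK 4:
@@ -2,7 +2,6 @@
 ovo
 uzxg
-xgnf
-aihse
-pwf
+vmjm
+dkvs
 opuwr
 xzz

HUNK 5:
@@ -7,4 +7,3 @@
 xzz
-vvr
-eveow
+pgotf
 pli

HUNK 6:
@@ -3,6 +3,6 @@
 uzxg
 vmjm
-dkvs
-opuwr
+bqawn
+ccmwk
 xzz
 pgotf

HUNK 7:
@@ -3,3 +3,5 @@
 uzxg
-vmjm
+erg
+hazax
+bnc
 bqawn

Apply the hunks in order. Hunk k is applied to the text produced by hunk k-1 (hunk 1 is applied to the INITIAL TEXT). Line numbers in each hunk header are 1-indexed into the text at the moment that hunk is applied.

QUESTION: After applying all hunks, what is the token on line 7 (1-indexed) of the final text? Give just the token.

Answer: bqawn

Derivation:
Hunk 1: at line 7 remove [ibyez,ngs] add [xzz,npgjy,tvhp] -> 12 lines: zdzxw ovo sgidn laz bcfud pwf opuwr xzz npgjy tvhp pli xwxy
Hunk 2: at line 7 remove [npgjy,tvhp] add [vvr,eveow] -> 12 lines: zdzxw ovo sgidn laz bcfud pwf opuwr xzz vvr eveow pli xwxy
Hunk 3: at line 1 remove [sgidn,laz,bcfud] add [uzxg,xgnf,aihse] -> 12 lines: zdzxw ovo uzxg xgnf aihse pwf opuwr xzz vvr eveow pli xwxy
Hunk 4: at line 2 remove [xgnf,aihse,pwf] add [vmjm,dkvs] -> 11 lines: zdzxw ovo uzxg vmjm dkvs opuwr xzz vvr eveow pli xwxy
Hunk 5: at line 7 remove [vvr,eveow] add [pgotf] -> 10 lines: zdzxw ovo uzxg vmjm dkvs opuwr xzz pgotf pli xwxy
Hunk 6: at line 3 remove [dkvs,opuwr] add [bqawn,ccmwk] -> 10 lines: zdzxw ovo uzxg vmjm bqawn ccmwk xzz pgotf pli xwxy
Hunk 7: at line 3 remove [vmjm] add [erg,hazax,bnc] -> 12 lines: zdzxw ovo uzxg erg hazax bnc bqawn ccmwk xzz pgotf pli xwxy
Final line 7: bqawn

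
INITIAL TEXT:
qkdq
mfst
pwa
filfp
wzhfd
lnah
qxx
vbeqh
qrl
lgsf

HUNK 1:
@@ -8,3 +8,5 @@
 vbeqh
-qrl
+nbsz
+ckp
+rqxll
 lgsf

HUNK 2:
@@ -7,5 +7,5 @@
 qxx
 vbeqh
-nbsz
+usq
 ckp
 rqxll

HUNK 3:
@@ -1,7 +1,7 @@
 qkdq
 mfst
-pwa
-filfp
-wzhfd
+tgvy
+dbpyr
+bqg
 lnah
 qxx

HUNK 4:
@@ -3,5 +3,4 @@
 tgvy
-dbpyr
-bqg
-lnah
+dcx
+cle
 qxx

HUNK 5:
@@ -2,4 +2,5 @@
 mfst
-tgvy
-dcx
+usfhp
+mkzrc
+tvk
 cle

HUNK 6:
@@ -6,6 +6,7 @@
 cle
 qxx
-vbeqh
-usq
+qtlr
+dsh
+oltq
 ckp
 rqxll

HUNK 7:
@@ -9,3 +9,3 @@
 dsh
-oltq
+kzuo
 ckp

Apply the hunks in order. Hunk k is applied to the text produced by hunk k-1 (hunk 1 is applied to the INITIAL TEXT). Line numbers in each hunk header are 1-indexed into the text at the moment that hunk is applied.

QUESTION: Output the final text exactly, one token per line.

Answer: qkdq
mfst
usfhp
mkzrc
tvk
cle
qxx
qtlr
dsh
kzuo
ckp
rqxll
lgsf

Derivation:
Hunk 1: at line 8 remove [qrl] add [nbsz,ckp,rqxll] -> 12 lines: qkdq mfst pwa filfp wzhfd lnah qxx vbeqh nbsz ckp rqxll lgsf
Hunk 2: at line 7 remove [nbsz] add [usq] -> 12 lines: qkdq mfst pwa filfp wzhfd lnah qxx vbeqh usq ckp rqxll lgsf
Hunk 3: at line 1 remove [pwa,filfp,wzhfd] add [tgvy,dbpyr,bqg] -> 12 lines: qkdq mfst tgvy dbpyr bqg lnah qxx vbeqh usq ckp rqxll lgsf
Hunk 4: at line 3 remove [dbpyr,bqg,lnah] add [dcx,cle] -> 11 lines: qkdq mfst tgvy dcx cle qxx vbeqh usq ckp rqxll lgsf
Hunk 5: at line 2 remove [tgvy,dcx] add [usfhp,mkzrc,tvk] -> 12 lines: qkdq mfst usfhp mkzrc tvk cle qxx vbeqh usq ckp rqxll lgsf
Hunk 6: at line 6 remove [vbeqh,usq] add [qtlr,dsh,oltq] -> 13 lines: qkdq mfst usfhp mkzrc tvk cle qxx qtlr dsh oltq ckp rqxll lgsf
Hunk 7: at line 9 remove [oltq] add [kzuo] -> 13 lines: qkdq mfst usfhp mkzrc tvk cle qxx qtlr dsh kzuo ckp rqxll lgsf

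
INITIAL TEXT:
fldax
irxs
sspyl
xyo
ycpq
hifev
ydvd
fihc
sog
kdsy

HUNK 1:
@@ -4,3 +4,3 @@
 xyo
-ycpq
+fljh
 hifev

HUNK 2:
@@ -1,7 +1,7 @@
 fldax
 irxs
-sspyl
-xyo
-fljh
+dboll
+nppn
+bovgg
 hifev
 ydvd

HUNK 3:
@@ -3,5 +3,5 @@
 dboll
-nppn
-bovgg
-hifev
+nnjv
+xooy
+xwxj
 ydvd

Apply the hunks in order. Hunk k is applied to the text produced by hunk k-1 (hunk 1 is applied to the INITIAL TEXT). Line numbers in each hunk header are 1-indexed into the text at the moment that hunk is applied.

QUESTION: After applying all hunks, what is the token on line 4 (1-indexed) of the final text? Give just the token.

Answer: nnjv

Derivation:
Hunk 1: at line 4 remove [ycpq] add [fljh] -> 10 lines: fldax irxs sspyl xyo fljh hifev ydvd fihc sog kdsy
Hunk 2: at line 1 remove [sspyl,xyo,fljh] add [dboll,nppn,bovgg] -> 10 lines: fldax irxs dboll nppn bovgg hifev ydvd fihc sog kdsy
Hunk 3: at line 3 remove [nppn,bovgg,hifev] add [nnjv,xooy,xwxj] -> 10 lines: fldax irxs dboll nnjv xooy xwxj ydvd fihc sog kdsy
Final line 4: nnjv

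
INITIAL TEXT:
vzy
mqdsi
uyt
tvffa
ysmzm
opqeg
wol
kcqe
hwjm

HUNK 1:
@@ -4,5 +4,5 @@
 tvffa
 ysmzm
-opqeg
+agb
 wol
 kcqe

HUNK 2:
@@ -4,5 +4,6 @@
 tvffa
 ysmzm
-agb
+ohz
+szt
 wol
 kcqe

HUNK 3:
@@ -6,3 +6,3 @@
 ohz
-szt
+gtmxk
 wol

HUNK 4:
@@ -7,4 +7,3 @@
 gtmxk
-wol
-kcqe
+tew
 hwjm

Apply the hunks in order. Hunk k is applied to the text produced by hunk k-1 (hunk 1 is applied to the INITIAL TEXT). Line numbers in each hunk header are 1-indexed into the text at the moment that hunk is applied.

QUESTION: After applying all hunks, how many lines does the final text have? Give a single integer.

Hunk 1: at line 4 remove [opqeg] add [agb] -> 9 lines: vzy mqdsi uyt tvffa ysmzm agb wol kcqe hwjm
Hunk 2: at line 4 remove [agb] add [ohz,szt] -> 10 lines: vzy mqdsi uyt tvffa ysmzm ohz szt wol kcqe hwjm
Hunk 3: at line 6 remove [szt] add [gtmxk] -> 10 lines: vzy mqdsi uyt tvffa ysmzm ohz gtmxk wol kcqe hwjm
Hunk 4: at line 7 remove [wol,kcqe] add [tew] -> 9 lines: vzy mqdsi uyt tvffa ysmzm ohz gtmxk tew hwjm
Final line count: 9

Answer: 9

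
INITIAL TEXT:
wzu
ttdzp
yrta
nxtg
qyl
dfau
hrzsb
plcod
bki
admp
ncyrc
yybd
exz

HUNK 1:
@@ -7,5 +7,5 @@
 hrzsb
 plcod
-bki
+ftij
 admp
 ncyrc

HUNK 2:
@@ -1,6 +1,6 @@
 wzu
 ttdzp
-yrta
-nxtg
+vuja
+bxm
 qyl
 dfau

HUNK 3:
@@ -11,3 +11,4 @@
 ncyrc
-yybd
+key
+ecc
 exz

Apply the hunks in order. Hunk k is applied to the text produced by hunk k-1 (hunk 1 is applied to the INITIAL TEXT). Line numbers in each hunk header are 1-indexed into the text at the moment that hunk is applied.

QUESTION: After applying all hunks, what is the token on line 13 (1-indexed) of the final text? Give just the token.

Answer: ecc

Derivation:
Hunk 1: at line 7 remove [bki] add [ftij] -> 13 lines: wzu ttdzp yrta nxtg qyl dfau hrzsb plcod ftij admp ncyrc yybd exz
Hunk 2: at line 1 remove [yrta,nxtg] add [vuja,bxm] -> 13 lines: wzu ttdzp vuja bxm qyl dfau hrzsb plcod ftij admp ncyrc yybd exz
Hunk 3: at line 11 remove [yybd] add [key,ecc] -> 14 lines: wzu ttdzp vuja bxm qyl dfau hrzsb plcod ftij admp ncyrc key ecc exz
Final line 13: ecc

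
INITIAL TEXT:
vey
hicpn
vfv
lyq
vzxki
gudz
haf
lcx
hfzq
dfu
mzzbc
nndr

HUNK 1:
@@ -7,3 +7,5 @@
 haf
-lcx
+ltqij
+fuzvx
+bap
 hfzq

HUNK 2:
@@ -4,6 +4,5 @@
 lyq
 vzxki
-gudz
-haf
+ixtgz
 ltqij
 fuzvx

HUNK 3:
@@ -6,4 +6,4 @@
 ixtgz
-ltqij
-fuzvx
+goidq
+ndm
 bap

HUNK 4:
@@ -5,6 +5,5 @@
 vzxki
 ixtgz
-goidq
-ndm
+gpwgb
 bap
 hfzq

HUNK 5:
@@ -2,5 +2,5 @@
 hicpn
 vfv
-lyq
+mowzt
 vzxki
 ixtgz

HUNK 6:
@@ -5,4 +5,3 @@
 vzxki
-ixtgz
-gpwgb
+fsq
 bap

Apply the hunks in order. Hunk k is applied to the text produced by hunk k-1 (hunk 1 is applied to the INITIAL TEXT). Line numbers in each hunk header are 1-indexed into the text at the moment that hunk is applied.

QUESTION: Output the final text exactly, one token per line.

Hunk 1: at line 7 remove [lcx] add [ltqij,fuzvx,bap] -> 14 lines: vey hicpn vfv lyq vzxki gudz haf ltqij fuzvx bap hfzq dfu mzzbc nndr
Hunk 2: at line 4 remove [gudz,haf] add [ixtgz] -> 13 lines: vey hicpn vfv lyq vzxki ixtgz ltqij fuzvx bap hfzq dfu mzzbc nndr
Hunk 3: at line 6 remove [ltqij,fuzvx] add [goidq,ndm] -> 13 lines: vey hicpn vfv lyq vzxki ixtgz goidq ndm bap hfzq dfu mzzbc nndr
Hunk 4: at line 5 remove [goidq,ndm] add [gpwgb] -> 12 lines: vey hicpn vfv lyq vzxki ixtgz gpwgb bap hfzq dfu mzzbc nndr
Hunk 5: at line 2 remove [lyq] add [mowzt] -> 12 lines: vey hicpn vfv mowzt vzxki ixtgz gpwgb bap hfzq dfu mzzbc nndr
Hunk 6: at line 5 remove [ixtgz,gpwgb] add [fsq] -> 11 lines: vey hicpn vfv mowzt vzxki fsq bap hfzq dfu mzzbc nndr

Answer: vey
hicpn
vfv
mowzt
vzxki
fsq
bap
hfzq
dfu
mzzbc
nndr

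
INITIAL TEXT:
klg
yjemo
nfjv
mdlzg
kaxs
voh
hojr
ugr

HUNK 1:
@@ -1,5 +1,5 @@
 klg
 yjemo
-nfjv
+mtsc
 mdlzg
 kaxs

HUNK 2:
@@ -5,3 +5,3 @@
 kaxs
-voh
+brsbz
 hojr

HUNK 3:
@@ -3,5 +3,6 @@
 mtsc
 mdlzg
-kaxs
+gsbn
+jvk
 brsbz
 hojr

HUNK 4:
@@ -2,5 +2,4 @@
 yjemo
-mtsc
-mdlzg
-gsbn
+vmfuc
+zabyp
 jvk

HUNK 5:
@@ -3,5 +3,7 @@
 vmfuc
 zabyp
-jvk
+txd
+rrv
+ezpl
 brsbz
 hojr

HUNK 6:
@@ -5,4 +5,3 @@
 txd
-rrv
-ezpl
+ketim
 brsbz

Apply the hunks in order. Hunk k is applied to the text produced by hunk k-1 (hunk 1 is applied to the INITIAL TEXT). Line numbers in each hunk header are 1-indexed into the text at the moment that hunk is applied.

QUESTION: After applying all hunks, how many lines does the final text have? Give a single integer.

Answer: 9

Derivation:
Hunk 1: at line 1 remove [nfjv] add [mtsc] -> 8 lines: klg yjemo mtsc mdlzg kaxs voh hojr ugr
Hunk 2: at line 5 remove [voh] add [brsbz] -> 8 lines: klg yjemo mtsc mdlzg kaxs brsbz hojr ugr
Hunk 3: at line 3 remove [kaxs] add [gsbn,jvk] -> 9 lines: klg yjemo mtsc mdlzg gsbn jvk brsbz hojr ugr
Hunk 4: at line 2 remove [mtsc,mdlzg,gsbn] add [vmfuc,zabyp] -> 8 lines: klg yjemo vmfuc zabyp jvk brsbz hojr ugr
Hunk 5: at line 3 remove [jvk] add [txd,rrv,ezpl] -> 10 lines: klg yjemo vmfuc zabyp txd rrv ezpl brsbz hojr ugr
Hunk 6: at line 5 remove [rrv,ezpl] add [ketim] -> 9 lines: klg yjemo vmfuc zabyp txd ketim brsbz hojr ugr
Final line count: 9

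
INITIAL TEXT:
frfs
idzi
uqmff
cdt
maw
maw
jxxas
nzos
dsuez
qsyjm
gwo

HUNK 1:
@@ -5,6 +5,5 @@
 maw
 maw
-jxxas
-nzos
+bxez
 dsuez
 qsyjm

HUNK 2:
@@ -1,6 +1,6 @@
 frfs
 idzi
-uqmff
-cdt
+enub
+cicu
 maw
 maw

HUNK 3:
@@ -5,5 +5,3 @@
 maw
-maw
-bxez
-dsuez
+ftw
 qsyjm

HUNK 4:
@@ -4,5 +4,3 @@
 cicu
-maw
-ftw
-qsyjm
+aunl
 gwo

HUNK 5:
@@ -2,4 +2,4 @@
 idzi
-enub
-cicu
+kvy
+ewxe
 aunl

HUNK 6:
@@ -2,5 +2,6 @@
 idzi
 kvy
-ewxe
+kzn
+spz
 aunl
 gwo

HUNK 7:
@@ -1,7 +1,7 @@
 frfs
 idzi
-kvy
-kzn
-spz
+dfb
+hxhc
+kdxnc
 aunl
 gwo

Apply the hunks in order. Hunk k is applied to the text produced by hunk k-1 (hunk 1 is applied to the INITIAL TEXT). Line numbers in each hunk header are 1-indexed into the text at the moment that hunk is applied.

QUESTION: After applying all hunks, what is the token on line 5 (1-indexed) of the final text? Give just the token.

Answer: kdxnc

Derivation:
Hunk 1: at line 5 remove [jxxas,nzos] add [bxez] -> 10 lines: frfs idzi uqmff cdt maw maw bxez dsuez qsyjm gwo
Hunk 2: at line 1 remove [uqmff,cdt] add [enub,cicu] -> 10 lines: frfs idzi enub cicu maw maw bxez dsuez qsyjm gwo
Hunk 3: at line 5 remove [maw,bxez,dsuez] add [ftw] -> 8 lines: frfs idzi enub cicu maw ftw qsyjm gwo
Hunk 4: at line 4 remove [maw,ftw,qsyjm] add [aunl] -> 6 lines: frfs idzi enub cicu aunl gwo
Hunk 5: at line 2 remove [enub,cicu] add [kvy,ewxe] -> 6 lines: frfs idzi kvy ewxe aunl gwo
Hunk 6: at line 2 remove [ewxe] add [kzn,spz] -> 7 lines: frfs idzi kvy kzn spz aunl gwo
Hunk 7: at line 1 remove [kvy,kzn,spz] add [dfb,hxhc,kdxnc] -> 7 lines: frfs idzi dfb hxhc kdxnc aunl gwo
Final line 5: kdxnc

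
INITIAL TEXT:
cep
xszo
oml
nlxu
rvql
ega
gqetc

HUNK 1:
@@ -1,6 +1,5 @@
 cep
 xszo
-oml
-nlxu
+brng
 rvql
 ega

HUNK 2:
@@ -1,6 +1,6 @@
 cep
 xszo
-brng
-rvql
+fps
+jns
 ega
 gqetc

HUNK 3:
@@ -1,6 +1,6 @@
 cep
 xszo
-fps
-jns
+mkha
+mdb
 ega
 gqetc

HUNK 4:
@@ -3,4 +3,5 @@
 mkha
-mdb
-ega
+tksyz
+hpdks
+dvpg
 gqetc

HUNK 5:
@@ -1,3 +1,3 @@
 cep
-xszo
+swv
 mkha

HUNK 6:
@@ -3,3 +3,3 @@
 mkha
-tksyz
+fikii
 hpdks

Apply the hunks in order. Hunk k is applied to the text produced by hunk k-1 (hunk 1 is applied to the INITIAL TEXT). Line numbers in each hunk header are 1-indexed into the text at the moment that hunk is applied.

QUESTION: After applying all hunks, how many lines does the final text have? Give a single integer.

Hunk 1: at line 1 remove [oml,nlxu] add [brng] -> 6 lines: cep xszo brng rvql ega gqetc
Hunk 2: at line 1 remove [brng,rvql] add [fps,jns] -> 6 lines: cep xszo fps jns ega gqetc
Hunk 3: at line 1 remove [fps,jns] add [mkha,mdb] -> 6 lines: cep xszo mkha mdb ega gqetc
Hunk 4: at line 3 remove [mdb,ega] add [tksyz,hpdks,dvpg] -> 7 lines: cep xszo mkha tksyz hpdks dvpg gqetc
Hunk 5: at line 1 remove [xszo] add [swv] -> 7 lines: cep swv mkha tksyz hpdks dvpg gqetc
Hunk 6: at line 3 remove [tksyz] add [fikii] -> 7 lines: cep swv mkha fikii hpdks dvpg gqetc
Final line count: 7

Answer: 7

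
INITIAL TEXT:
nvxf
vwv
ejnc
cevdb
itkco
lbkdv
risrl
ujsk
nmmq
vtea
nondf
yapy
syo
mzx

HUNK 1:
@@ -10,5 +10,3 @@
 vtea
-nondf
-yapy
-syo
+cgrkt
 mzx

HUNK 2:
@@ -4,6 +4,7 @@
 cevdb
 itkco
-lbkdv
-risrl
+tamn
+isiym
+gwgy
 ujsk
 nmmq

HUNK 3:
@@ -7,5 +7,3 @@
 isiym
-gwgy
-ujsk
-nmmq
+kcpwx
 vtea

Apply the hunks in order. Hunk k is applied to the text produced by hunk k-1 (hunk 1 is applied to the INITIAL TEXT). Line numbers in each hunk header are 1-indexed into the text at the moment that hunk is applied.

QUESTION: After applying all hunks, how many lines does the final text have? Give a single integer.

Hunk 1: at line 10 remove [nondf,yapy,syo] add [cgrkt] -> 12 lines: nvxf vwv ejnc cevdb itkco lbkdv risrl ujsk nmmq vtea cgrkt mzx
Hunk 2: at line 4 remove [lbkdv,risrl] add [tamn,isiym,gwgy] -> 13 lines: nvxf vwv ejnc cevdb itkco tamn isiym gwgy ujsk nmmq vtea cgrkt mzx
Hunk 3: at line 7 remove [gwgy,ujsk,nmmq] add [kcpwx] -> 11 lines: nvxf vwv ejnc cevdb itkco tamn isiym kcpwx vtea cgrkt mzx
Final line count: 11

Answer: 11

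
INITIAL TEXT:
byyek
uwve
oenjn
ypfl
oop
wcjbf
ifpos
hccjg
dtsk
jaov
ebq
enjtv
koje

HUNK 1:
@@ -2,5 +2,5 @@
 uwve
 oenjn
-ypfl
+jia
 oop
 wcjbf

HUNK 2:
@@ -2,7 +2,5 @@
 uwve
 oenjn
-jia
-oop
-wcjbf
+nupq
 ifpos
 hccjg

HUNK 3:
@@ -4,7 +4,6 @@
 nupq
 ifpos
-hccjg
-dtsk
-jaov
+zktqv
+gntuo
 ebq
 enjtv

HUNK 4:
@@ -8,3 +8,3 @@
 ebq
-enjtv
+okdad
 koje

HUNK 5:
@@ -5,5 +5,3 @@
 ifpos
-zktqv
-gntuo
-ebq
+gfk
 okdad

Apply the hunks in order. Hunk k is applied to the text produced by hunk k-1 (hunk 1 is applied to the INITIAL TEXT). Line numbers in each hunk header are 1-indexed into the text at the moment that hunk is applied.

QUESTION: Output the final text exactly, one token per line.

Answer: byyek
uwve
oenjn
nupq
ifpos
gfk
okdad
koje

Derivation:
Hunk 1: at line 2 remove [ypfl] add [jia] -> 13 lines: byyek uwve oenjn jia oop wcjbf ifpos hccjg dtsk jaov ebq enjtv koje
Hunk 2: at line 2 remove [jia,oop,wcjbf] add [nupq] -> 11 lines: byyek uwve oenjn nupq ifpos hccjg dtsk jaov ebq enjtv koje
Hunk 3: at line 4 remove [hccjg,dtsk,jaov] add [zktqv,gntuo] -> 10 lines: byyek uwve oenjn nupq ifpos zktqv gntuo ebq enjtv koje
Hunk 4: at line 8 remove [enjtv] add [okdad] -> 10 lines: byyek uwve oenjn nupq ifpos zktqv gntuo ebq okdad koje
Hunk 5: at line 5 remove [zktqv,gntuo,ebq] add [gfk] -> 8 lines: byyek uwve oenjn nupq ifpos gfk okdad koje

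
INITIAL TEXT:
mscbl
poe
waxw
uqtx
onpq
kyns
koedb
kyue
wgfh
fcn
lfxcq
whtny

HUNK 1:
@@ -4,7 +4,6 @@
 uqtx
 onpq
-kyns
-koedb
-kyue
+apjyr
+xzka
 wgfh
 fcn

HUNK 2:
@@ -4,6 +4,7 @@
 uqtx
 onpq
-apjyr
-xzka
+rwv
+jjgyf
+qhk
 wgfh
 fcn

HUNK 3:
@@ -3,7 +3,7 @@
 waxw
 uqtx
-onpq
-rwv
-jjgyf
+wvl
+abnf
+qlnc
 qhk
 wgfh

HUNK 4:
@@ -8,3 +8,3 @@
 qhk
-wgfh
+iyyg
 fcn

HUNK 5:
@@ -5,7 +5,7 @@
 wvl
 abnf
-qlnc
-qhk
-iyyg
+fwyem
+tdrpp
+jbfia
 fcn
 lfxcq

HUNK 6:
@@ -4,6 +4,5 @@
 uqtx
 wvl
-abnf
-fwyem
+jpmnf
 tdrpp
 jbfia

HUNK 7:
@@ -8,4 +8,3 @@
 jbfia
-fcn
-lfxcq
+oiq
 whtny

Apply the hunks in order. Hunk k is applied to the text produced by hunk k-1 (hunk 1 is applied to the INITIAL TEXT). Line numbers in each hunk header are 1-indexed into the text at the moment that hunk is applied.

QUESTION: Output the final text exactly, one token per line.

Hunk 1: at line 4 remove [kyns,koedb,kyue] add [apjyr,xzka] -> 11 lines: mscbl poe waxw uqtx onpq apjyr xzka wgfh fcn lfxcq whtny
Hunk 2: at line 4 remove [apjyr,xzka] add [rwv,jjgyf,qhk] -> 12 lines: mscbl poe waxw uqtx onpq rwv jjgyf qhk wgfh fcn lfxcq whtny
Hunk 3: at line 3 remove [onpq,rwv,jjgyf] add [wvl,abnf,qlnc] -> 12 lines: mscbl poe waxw uqtx wvl abnf qlnc qhk wgfh fcn lfxcq whtny
Hunk 4: at line 8 remove [wgfh] add [iyyg] -> 12 lines: mscbl poe waxw uqtx wvl abnf qlnc qhk iyyg fcn lfxcq whtny
Hunk 5: at line 5 remove [qlnc,qhk,iyyg] add [fwyem,tdrpp,jbfia] -> 12 lines: mscbl poe waxw uqtx wvl abnf fwyem tdrpp jbfia fcn lfxcq whtny
Hunk 6: at line 4 remove [abnf,fwyem] add [jpmnf] -> 11 lines: mscbl poe waxw uqtx wvl jpmnf tdrpp jbfia fcn lfxcq whtny
Hunk 7: at line 8 remove [fcn,lfxcq] add [oiq] -> 10 lines: mscbl poe waxw uqtx wvl jpmnf tdrpp jbfia oiq whtny

Answer: mscbl
poe
waxw
uqtx
wvl
jpmnf
tdrpp
jbfia
oiq
whtny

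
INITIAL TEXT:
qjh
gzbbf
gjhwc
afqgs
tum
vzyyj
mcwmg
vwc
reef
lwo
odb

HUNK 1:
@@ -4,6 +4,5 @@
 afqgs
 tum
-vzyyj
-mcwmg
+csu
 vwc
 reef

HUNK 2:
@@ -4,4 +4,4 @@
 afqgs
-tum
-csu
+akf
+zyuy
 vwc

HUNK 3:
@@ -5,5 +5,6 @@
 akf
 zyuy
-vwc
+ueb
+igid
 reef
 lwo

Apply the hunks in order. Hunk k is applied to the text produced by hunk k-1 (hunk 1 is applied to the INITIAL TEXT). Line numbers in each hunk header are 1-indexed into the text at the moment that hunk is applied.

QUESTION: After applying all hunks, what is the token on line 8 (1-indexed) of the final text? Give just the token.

Hunk 1: at line 4 remove [vzyyj,mcwmg] add [csu] -> 10 lines: qjh gzbbf gjhwc afqgs tum csu vwc reef lwo odb
Hunk 2: at line 4 remove [tum,csu] add [akf,zyuy] -> 10 lines: qjh gzbbf gjhwc afqgs akf zyuy vwc reef lwo odb
Hunk 3: at line 5 remove [vwc] add [ueb,igid] -> 11 lines: qjh gzbbf gjhwc afqgs akf zyuy ueb igid reef lwo odb
Final line 8: igid

Answer: igid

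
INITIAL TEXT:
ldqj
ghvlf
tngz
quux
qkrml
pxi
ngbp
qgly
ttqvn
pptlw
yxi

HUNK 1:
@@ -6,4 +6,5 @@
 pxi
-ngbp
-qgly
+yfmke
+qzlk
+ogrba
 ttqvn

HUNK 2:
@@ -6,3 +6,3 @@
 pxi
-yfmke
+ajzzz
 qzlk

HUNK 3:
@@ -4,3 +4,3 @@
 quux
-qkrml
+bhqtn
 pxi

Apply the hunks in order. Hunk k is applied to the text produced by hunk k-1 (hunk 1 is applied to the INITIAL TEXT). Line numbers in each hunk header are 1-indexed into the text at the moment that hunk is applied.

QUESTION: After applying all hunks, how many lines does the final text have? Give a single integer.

Answer: 12

Derivation:
Hunk 1: at line 6 remove [ngbp,qgly] add [yfmke,qzlk,ogrba] -> 12 lines: ldqj ghvlf tngz quux qkrml pxi yfmke qzlk ogrba ttqvn pptlw yxi
Hunk 2: at line 6 remove [yfmke] add [ajzzz] -> 12 lines: ldqj ghvlf tngz quux qkrml pxi ajzzz qzlk ogrba ttqvn pptlw yxi
Hunk 3: at line 4 remove [qkrml] add [bhqtn] -> 12 lines: ldqj ghvlf tngz quux bhqtn pxi ajzzz qzlk ogrba ttqvn pptlw yxi
Final line count: 12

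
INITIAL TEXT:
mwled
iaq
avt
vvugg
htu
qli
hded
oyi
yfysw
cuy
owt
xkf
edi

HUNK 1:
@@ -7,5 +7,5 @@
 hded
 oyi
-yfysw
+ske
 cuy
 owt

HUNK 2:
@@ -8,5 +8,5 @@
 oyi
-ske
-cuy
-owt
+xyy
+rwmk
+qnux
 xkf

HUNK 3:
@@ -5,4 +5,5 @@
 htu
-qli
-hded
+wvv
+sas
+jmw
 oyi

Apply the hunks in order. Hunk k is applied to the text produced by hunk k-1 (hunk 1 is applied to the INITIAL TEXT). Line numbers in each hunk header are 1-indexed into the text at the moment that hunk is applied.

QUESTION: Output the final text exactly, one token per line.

Answer: mwled
iaq
avt
vvugg
htu
wvv
sas
jmw
oyi
xyy
rwmk
qnux
xkf
edi

Derivation:
Hunk 1: at line 7 remove [yfysw] add [ske] -> 13 lines: mwled iaq avt vvugg htu qli hded oyi ske cuy owt xkf edi
Hunk 2: at line 8 remove [ske,cuy,owt] add [xyy,rwmk,qnux] -> 13 lines: mwled iaq avt vvugg htu qli hded oyi xyy rwmk qnux xkf edi
Hunk 3: at line 5 remove [qli,hded] add [wvv,sas,jmw] -> 14 lines: mwled iaq avt vvugg htu wvv sas jmw oyi xyy rwmk qnux xkf edi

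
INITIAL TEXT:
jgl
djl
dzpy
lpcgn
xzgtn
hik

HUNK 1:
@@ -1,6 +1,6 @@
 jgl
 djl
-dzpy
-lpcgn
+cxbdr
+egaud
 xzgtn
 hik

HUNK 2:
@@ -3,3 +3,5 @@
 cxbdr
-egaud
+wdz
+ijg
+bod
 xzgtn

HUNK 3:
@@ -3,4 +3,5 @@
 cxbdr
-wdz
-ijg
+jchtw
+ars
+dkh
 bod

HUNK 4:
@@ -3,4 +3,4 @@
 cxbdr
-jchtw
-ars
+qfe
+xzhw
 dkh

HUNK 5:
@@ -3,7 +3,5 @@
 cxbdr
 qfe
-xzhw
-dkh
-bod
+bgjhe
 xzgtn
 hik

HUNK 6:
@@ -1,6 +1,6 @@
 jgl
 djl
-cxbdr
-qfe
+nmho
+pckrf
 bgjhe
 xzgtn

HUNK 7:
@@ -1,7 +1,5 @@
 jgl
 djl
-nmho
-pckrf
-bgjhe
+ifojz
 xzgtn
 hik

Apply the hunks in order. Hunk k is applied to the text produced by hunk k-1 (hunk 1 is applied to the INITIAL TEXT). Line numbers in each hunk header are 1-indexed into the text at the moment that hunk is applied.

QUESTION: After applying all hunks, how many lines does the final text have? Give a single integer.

Hunk 1: at line 1 remove [dzpy,lpcgn] add [cxbdr,egaud] -> 6 lines: jgl djl cxbdr egaud xzgtn hik
Hunk 2: at line 3 remove [egaud] add [wdz,ijg,bod] -> 8 lines: jgl djl cxbdr wdz ijg bod xzgtn hik
Hunk 3: at line 3 remove [wdz,ijg] add [jchtw,ars,dkh] -> 9 lines: jgl djl cxbdr jchtw ars dkh bod xzgtn hik
Hunk 4: at line 3 remove [jchtw,ars] add [qfe,xzhw] -> 9 lines: jgl djl cxbdr qfe xzhw dkh bod xzgtn hik
Hunk 5: at line 3 remove [xzhw,dkh,bod] add [bgjhe] -> 7 lines: jgl djl cxbdr qfe bgjhe xzgtn hik
Hunk 6: at line 1 remove [cxbdr,qfe] add [nmho,pckrf] -> 7 lines: jgl djl nmho pckrf bgjhe xzgtn hik
Hunk 7: at line 1 remove [nmho,pckrf,bgjhe] add [ifojz] -> 5 lines: jgl djl ifojz xzgtn hik
Final line count: 5

Answer: 5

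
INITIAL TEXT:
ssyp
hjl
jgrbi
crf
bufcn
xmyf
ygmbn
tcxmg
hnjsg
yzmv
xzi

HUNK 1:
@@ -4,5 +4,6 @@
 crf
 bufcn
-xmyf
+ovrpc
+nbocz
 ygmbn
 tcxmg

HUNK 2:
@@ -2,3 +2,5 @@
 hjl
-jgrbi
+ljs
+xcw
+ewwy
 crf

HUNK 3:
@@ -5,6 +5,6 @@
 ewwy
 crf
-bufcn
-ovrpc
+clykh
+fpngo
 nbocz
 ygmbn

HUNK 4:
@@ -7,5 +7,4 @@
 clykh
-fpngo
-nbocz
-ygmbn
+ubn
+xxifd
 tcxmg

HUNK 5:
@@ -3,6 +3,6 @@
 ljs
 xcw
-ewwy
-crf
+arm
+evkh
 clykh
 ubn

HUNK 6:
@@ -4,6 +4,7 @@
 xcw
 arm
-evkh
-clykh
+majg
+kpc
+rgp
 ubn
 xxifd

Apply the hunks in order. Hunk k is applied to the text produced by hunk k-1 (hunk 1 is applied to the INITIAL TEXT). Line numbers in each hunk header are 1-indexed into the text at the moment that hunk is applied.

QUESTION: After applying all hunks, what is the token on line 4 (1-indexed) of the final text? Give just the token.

Hunk 1: at line 4 remove [xmyf] add [ovrpc,nbocz] -> 12 lines: ssyp hjl jgrbi crf bufcn ovrpc nbocz ygmbn tcxmg hnjsg yzmv xzi
Hunk 2: at line 2 remove [jgrbi] add [ljs,xcw,ewwy] -> 14 lines: ssyp hjl ljs xcw ewwy crf bufcn ovrpc nbocz ygmbn tcxmg hnjsg yzmv xzi
Hunk 3: at line 5 remove [bufcn,ovrpc] add [clykh,fpngo] -> 14 lines: ssyp hjl ljs xcw ewwy crf clykh fpngo nbocz ygmbn tcxmg hnjsg yzmv xzi
Hunk 4: at line 7 remove [fpngo,nbocz,ygmbn] add [ubn,xxifd] -> 13 lines: ssyp hjl ljs xcw ewwy crf clykh ubn xxifd tcxmg hnjsg yzmv xzi
Hunk 5: at line 3 remove [ewwy,crf] add [arm,evkh] -> 13 lines: ssyp hjl ljs xcw arm evkh clykh ubn xxifd tcxmg hnjsg yzmv xzi
Hunk 6: at line 4 remove [evkh,clykh] add [majg,kpc,rgp] -> 14 lines: ssyp hjl ljs xcw arm majg kpc rgp ubn xxifd tcxmg hnjsg yzmv xzi
Final line 4: xcw

Answer: xcw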